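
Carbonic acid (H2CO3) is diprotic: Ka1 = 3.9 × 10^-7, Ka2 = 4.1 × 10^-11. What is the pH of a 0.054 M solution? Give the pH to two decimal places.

pH = 3.84

Ka1 ≫ Ka2, so treat the first dissociation as the only significant source of H+.
Ka1 = x²/(0.054 − x) = 3.9 × 10^-7
x ≈ √(3.9 × 10^-7 × 0.054) = 1.45 × 10^-4 M
pH = −log(1.45 × 10^-4) = 3.84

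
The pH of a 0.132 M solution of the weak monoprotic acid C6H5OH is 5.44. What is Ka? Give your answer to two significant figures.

Ka = 1.0 × 10^-10

[H+] = 10^(-5.44) = 3.63 × 10^-6 M
At equilibrium [HA] = 0.132 − 3.63 × 10^-6 = 1.32 × 10^-1 M
Ka = [H+][A-]/[HA] = (3.63 × 10^-6)² / 1.32 × 10^-1 = 1.0 × 10^-10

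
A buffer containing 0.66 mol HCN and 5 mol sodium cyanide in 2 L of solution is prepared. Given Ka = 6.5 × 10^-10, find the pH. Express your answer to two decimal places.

pKa = −log(6.5 × 10^-10) = 9.187
Using pH = pKa + log([base]/[acid]) with [base]/[acid] = 5/0.66:
pH = 9.187 + (+0.879) = 10.07

pH = 10.07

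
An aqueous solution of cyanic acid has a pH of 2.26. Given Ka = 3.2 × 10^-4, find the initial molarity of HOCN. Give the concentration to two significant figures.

[H+] = 10^(-2.26) = 5.50 × 10^-3 M = x
Ka = x²/(C₀ − x) ⇒ C₀ = x + x²/Ka
C₀ = 5.50 × 10^-3 + (5.50 × 10^-3)²/(3.2 × 10^-4) = 1.00 × 10^-1 M

C₀ = 1.0 × 10^-1 M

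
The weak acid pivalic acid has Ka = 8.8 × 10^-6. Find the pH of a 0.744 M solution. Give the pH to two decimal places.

pH = 2.59

(CH3)3CCOOH ⇌ (CH3)3CCOO- + H+
Let x = [H+] at equilibrium. Ka = x²/(0.744 − x).
Assume x ≪ 0.744: x ≈ √(8.8 × 10^-6 × 0.744) = 2.56 × 10^-3 M
Check: 0.34% ionized — well under 5%, approximation valid.
pH = −log(2.56 × 10^-3) = 2.59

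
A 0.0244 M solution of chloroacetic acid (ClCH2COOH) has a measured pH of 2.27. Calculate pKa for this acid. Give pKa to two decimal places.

[H+] = 10^(-2.27) = 5.37 × 10^-3 M
At equilibrium [HA] = 0.0244 − 5.37 × 10^-3 = 1.90 × 10^-2 M
Ka = [H+][A-]/[HA] = (5.37 × 10^-3)² / 1.90 × 10^-2 = 1.52 × 10^-3
pKa = -log(1.52 × 10^-3) = 2.82

pKa = 2.82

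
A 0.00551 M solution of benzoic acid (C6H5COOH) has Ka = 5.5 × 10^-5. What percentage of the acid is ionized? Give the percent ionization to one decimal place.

C6H5COOH ⇌ C6H5COO- + H+; let x = [H+] at equilibrium.
Ka = x²/(C₀ − x); solving the quadratic gives x = 5.24 × 10^-4 M.
% ionization = x/C₀ × 100% = 5.24 × 10^-4/0.00551 × 100% = 9.5%

9.5%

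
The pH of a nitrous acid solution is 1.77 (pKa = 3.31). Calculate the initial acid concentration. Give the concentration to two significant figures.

C₀ = 6.1 × 10^-1 M

[H+] = 10^(-1.77) = 1.70 × 10^-2 M = x
Ka = 10^(−3.31) = 4.90 × 10^-4
Ka = x²/(C₀ − x) ⇒ C₀ = x + x²/Ka
C₀ = 1.70 × 10^-2 + (1.70 × 10^-2)²/(4.90 × 10^-4) = 6.07 × 10^-1 M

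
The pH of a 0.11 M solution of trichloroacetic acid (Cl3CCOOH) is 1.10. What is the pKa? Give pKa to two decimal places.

pKa = 0.69

[H+] = 10^(-1.10) = 7.94 × 10^-2 M
At equilibrium [HA] = 0.11 − 7.94 × 10^-2 = 3.06 × 10^-2 M
Ka = [H+][A-]/[HA] = (7.94 × 10^-2)² / 3.06 × 10^-2 = 2.06 × 10^-1
pKa = -log(2.06 × 10^-1) = 0.69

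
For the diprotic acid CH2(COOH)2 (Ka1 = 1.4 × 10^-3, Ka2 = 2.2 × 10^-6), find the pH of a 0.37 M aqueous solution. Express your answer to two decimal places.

pH = 1.66

Ka1 ≫ Ka2, so treat the first dissociation as the only significant source of H+.
Ka1 = x²/(0.37 − x) = 1.4 × 10^-3
Solving the quadratic: x = (−Ka1 + √(Ka1² + 4·Ka1·C₀))/2 = 2.21 × 10^-2 M
pH = −log(2.21 × 10^-2) = 1.66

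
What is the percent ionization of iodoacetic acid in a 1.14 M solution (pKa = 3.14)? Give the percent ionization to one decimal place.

ICH2COOH ⇌ ICH2COO- + H+; let x = [H+] at equilibrium.
Ka = 10^(−3.14) = 7.24 × 10^-4
x ≈ √(Ka·C₀) = √(7.24 × 10^-4 × 1.14) = 2.87 × 10^-2 M
Fraction ionized = 2.87 × 10^-2 / 1.14 = 0.0252 → 2.5%

2.5%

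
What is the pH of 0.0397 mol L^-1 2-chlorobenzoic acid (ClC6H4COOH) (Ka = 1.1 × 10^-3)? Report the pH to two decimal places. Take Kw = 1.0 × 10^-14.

ClC6H4COOH ⇌ ClC6H4COO- + H+
From the ICE table, Ka = [H+]²/(0.0397 − [H+]) = 1.1 × 10^-3.
The 5% rule fails; solving [H+]² + Ka·[H+] − Ka·C₀ = 0 exactly:
[H+] = [−0.0011 + √(0.0011² + 0.000175)]/2 = 6.08 × 10^-3 M
pH = −log[H+] = −log(6.08 × 10^-3) = 2.22

pH = 2.22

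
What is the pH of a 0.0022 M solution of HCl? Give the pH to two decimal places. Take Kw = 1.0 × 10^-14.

pH = 2.66

HCl is a strong acid and dissociates completely, so [H+] = 0.0022 M.
pH = -log(0.0022) = 2.66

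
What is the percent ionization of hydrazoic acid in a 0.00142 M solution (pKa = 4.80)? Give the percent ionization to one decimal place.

HN3 ⇌ N3- + H+; let x = [H+] at equilibrium.
Ka = 10^(−4.80) = 1.58 × 10^-5
Solve x² + 1.58e-05x − 2.24e-08 = 0 → x = 1.42 × 10^-4 M
% ionization = x/C₀ × 100% = 1.42 × 10^-4/0.00142 × 100% = 10.0%

10.0%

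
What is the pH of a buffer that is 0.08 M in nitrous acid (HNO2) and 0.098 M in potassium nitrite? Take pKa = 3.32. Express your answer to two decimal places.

pH = 3.41

Using pH = pKa + log([base]/[acid]) with [base]/[acid] = 0.098/0.08:
pH = 3.32 + (+0.088) = 3.41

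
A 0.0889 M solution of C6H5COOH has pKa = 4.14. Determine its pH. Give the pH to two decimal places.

pH = 2.60

C6H5COOH ⇌ C6H5COO- + H+
Ka = 10^(−4.14) = 7.24 × 10^-5
From the ICE table, Ka = x²/(0.0889 − x) = 7.24 × 10^-5.
Since Ka ≪ C₀, x ≈ √(Ka·C₀) = 2.54 × 10^-3 M.
(x/C₀ = 2.9% < 5%, so the approximation holds.)
pH = −log(2.54 × 10^-3) = 2.60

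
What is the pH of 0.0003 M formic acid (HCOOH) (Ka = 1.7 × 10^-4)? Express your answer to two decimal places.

HCOOH ⇌ HCOO- + H+
Let x = [H+] at equilibrium. Ka = x²/(0.0003 − x).
x is not negligible relative to C₀; solve x² + 0.00017·x − 5.1e-08 = 0.
x = [−0.00017 + √(0.00017² + 2.04e-07)]/2 = 1.56 × 10^-4 M
pH = −log[H+] = −log(1.56 × 10^-4) = 3.81

pH = 3.81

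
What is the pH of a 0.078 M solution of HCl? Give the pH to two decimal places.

HCl is a strong acid and dissociates completely, so [H+] = 0.078 M.
pH = -log(0.078) = 1.11

pH = 1.11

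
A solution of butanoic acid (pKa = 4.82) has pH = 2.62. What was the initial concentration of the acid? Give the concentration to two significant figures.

[H+] = 10^(-2.62) = 2.40 × 10^-3 M = x
Ka = 10^(−4.82) = 1.51 × 10^-5
Ka = x²/(C₀ − x) ⇒ C₀ = x + x²/Ka
C₀ = 2.40 × 10^-3 + (2.40 × 10^-3)²/(1.51 × 10^-5) = 3.84 × 10^-1 M

C₀ = 3.8 × 10^-1 M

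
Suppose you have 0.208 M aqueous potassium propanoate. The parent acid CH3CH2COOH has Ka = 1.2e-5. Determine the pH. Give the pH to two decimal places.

pH = 9.12

CH3CH2COO- is the conjugate base of the weak acid CH3CH2COOH.
Kb = Kw/Ka = 1.0×10^-14 / 1.2 × 10^-5 = 8.33 × 10^-10
Let x = [OH-] at equilibrium. Kb = x²/(0.208 − x).
Neglecting x in the denominator: x = √(8.33 × 10^-10 × 0.208) = 1.32 × 10^-5 M
pOH = −log(1.32 × 10^-5) = 4.88; pH = 14.00 − 4.88 = 9.12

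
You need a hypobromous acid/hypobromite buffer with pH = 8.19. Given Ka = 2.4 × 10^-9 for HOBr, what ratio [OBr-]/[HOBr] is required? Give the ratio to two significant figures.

ratio = 0.37

pKa = -log(2.4 × 10^-9) = 8.620
pH = pKa + log(r) ⇒ log(r) = 8.19 − 8.620 = -0.430
r = [OBr-]/[HOBr] = 10^(-0.430) = 0.372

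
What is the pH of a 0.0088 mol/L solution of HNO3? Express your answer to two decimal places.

HNO3 is a strong acid and dissociates completely, so [H+] = 0.0088 M.
pH = -log(0.0088) = 2.06

pH = 2.06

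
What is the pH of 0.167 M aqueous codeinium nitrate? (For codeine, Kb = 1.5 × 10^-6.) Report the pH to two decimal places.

pH = 4.48

C18H22NO3+ is the conjugate acid of the weak base C18H21NO3.
Ka = Kw/Kb = 1.0×10^-14 / 1.5 × 10^-6 = 6.67 × 10^-9
From the ICE table, Ka = x²/(0.167 − x) = 6.67 × 10^-9.
Neglecting x in the denominator: x = √(6.67 × 10^-9 × 0.167) = 3.34 × 10^-5 M
pH = −log[H+] = −log(3.34 × 10^-5) = 4.48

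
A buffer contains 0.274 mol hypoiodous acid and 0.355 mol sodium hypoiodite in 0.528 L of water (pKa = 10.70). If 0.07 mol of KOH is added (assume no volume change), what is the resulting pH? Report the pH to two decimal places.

OH- converts HOI to OI-: HOI → 0.204 mol, OI- → 0.425 mol.
pH = pKa + log(n_OI-/n_HOI) = 10.70 + log(0.425/0.204) = 10.70 + (+0.319)

pH = 11.02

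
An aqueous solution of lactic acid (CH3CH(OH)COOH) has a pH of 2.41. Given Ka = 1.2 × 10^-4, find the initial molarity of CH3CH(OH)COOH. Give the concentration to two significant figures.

C₀ = 1.3 × 10^-1 M

[H+] = 10^(-2.41) = 3.89 × 10^-3 M = x
Ka = x²/(C₀ − x) ⇒ C₀ = x + x²/Ka
C₀ = 3.89 × 10^-3 + (3.89 × 10^-3)²/(1.2 × 10^-4) = 1.30 × 10^-1 M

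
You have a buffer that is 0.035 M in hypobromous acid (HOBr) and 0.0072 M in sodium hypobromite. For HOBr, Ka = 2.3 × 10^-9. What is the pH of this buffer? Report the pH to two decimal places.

pKa = −log(2.3 × 10^-9) = 8.638
Using pH = pKa + log([base]/[acid]) with [base]/[acid] = 0.0072/0.035:
pH = 8.638 + (-0.687) = 7.95

pH = 7.95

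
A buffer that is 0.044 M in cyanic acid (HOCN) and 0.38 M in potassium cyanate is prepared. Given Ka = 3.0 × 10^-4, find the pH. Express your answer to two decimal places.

pKa = −log(3.0 × 10^-4) = 3.523
Henderson–Hasselbalch: pH = pKa + log([OCN-]/[HOCN]) = 3.523 + log(0.38/0.044)
pH = 3.523 + (+0.936) = 4.46

pH = 4.46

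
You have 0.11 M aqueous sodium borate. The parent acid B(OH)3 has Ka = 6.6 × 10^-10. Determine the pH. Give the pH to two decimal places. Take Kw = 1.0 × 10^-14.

B(OH)4- is the conjugate base of the weak acid B(OH)3.
Kb = Kw/Ka = 1.0×10^-14 / 6.6 × 10^-10 = 1.52 × 10^-5
Kb = [OH-]²/(0.11 − [OH-]) = 1.52 × 10^-5
Assume [OH-] ≪ 0.11: [OH-] ≈ √(1.52 × 10^-5 × 0.11) = 1.29 × 10^-3 M
pOH = −log(1.29 × 10^-3) = 2.89; pH = 14.00 − 2.89 = 11.11

pH = 11.11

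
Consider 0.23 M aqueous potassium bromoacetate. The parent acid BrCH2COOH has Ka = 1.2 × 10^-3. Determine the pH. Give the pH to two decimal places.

pH = 8.14

BrCH2COO- is the conjugate base of the weak acid BrCH2COOH.
Kb = Kw/Ka = 1.0×10^-14 / 1.2 × 10^-3 = 8.33 × 10^-12
From the ICE table, Kb = [OH-]²/(0.23 − [OH-]) = 8.33 × 10^-12.
Assume [OH-] ≪ 0.23: [OH-] ≈ √(8.33 × 10^-12 × 0.23) = 1.38 × 10^-6 M
pOH = 5.86, so pH = 14.00 − pOH = 8.14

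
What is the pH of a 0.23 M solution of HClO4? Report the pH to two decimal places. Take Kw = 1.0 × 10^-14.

pH = 0.64

HClO4 is a strong acid and dissociates completely, so [H+] = 0.23 M.
pH = -log(0.23) = 0.64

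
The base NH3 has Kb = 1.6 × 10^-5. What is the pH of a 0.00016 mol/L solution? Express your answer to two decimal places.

NH3 + H2O ⇌ NH4+ + OH-
Kb = x²/(0.00016 − x) = 1.6 × 10^-5
Here C₀/Kb ≈ 10, so the small-x approximation fails. Use the quadratic:
x = (−Kb + √(Kb² + 4·Kb·C₀))/2 = 4.32 × 10^-5 M
pOH = −log(4.32 × 10^-5) = 4.36; pH = 14.00 − 4.36 = 9.64

pH = 9.64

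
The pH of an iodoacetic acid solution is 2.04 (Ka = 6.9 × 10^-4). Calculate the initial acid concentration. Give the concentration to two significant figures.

[H+] = 10^(-2.04) = 9.12 × 10^-3 M = x
Ka = x²/(C₀ − x) ⇒ C₀ = x + x²/Ka
C₀ = 9.12 × 10^-3 + (9.12 × 10^-3)²/(6.9 × 10^-4) = 1.30 × 10^-1 M

C₀ = 1.3 × 10^-1 M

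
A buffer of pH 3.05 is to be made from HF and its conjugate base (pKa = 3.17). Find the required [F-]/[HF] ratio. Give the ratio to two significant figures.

ratio = 0.76

pH = pKa + log(r) ⇒ log(r) = 3.05 − 3.17 = -0.12
r = [F-]/[HF] = 10^(-0.12) = 0.759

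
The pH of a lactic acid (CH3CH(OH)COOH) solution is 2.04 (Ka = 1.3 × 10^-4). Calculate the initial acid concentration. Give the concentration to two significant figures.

C₀ = 6.5 × 10^-1 M

[H+] = 10^(-2.04) = 9.12 × 10^-3 M = x
Ka = x²/(C₀ − x) ⇒ C₀ = x + x²/Ka
C₀ = 9.12 × 10^-3 + (9.12 × 10^-3)²/(1.3 × 10^-4) = 6.49 × 10^-1 M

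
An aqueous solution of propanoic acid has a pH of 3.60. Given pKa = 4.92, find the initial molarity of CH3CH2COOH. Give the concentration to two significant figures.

C₀ = 5.5 × 10^-3 M

[H+] = 10^(-3.60) = 2.51 × 10^-4 M = x
Ka = 10^(−4.92) = 1.20 × 10^-5
Ka = x²/(C₀ − x) ⇒ C₀ = x + x²/Ka
C₀ = 2.51 × 10^-4 + (2.51 × 10^-4)²/(1.20 × 10^-5) = 5.50 × 10^-3 M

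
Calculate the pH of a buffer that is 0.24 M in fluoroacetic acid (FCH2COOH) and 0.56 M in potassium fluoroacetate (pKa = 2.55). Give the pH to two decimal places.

pH = 2.92

pH = pKa + log([A⁻]/[HA]) = 2.55 + log(0.56/0.24)
pH = 2.55 + (+0.368) = 2.92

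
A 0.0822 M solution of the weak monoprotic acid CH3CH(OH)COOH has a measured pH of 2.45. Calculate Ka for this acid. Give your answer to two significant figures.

Ka = 1.6 × 10^-4

[H+] = 10^(-2.45) = 3.55 × 10^-3 M
At equilibrium [HA] = 0.0822 − 3.55 × 10^-3 = 7.86 × 10^-2 M
Ka = [H+][A-]/[HA] = (3.55 × 10^-3)² / 7.86 × 10^-2 = 1.6 × 10^-4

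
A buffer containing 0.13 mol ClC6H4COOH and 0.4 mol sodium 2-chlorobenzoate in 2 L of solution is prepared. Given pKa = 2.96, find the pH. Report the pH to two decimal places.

pH = 3.45

Henderson–Hasselbalch: pH = pKa + log([ClC6H4COO-]/[ClC6H4COOH]) = 2.96 + log(0.4/0.13)
pH = 2.96 + (+0.488) = 3.45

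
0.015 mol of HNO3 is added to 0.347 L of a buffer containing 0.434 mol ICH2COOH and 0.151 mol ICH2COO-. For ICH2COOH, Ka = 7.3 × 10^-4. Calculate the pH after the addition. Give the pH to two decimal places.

After neutralization: n(ICH2COOH) = 0.449 mol, n(ICH2COO-) = 0.136 mol.
pKa = −log(7.3 × 10^-4) = 3.137
Henderson–Hasselbalch with mole ratio 0.136/0.449: pH = 3.137 + (-0.519)

pH = 2.62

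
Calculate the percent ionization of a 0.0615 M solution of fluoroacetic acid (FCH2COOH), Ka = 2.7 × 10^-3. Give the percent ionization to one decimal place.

FCH2COOH ⇌ FCH2COO- + H+; let x = [H+] at equilibrium.
Solve x² + 0.0027x − 0.000166 = 0 → x = 1.16 × 10^-2 M
Fraction ionized = 1.16 × 10^-2 / 0.0615 = 0.1886 → 18.9%

18.9%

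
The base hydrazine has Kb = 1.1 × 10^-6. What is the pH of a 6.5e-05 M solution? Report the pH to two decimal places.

N2H4 + H2O ⇌ N2H5+ + OH-
Kb = [OH-]²/(6.5e-05 − [OH-]) = 1.1 × 10^-6
[OH-] is not negligible relative to C₀; solve [OH-]² + 1.1e-06·[OH-] − 7.15e-11 = 0.
[OH-] = [−1.1e-06 + √(1.1e-06² + 2.86e-10)]/2 = 7.92 × 10^-6 M
pOH = 5.10, so pH = 14.00 − pOH = 8.90

pH = 8.90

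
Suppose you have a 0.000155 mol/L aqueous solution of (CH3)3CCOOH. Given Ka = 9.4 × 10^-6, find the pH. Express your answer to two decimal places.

(CH3)3CCOOH ⇌ (CH3)3CCOO- + H+
Let x = [H+] at equilibrium. Ka = x²/(0.000155 − x).
x is not negligible relative to C₀; solve x² + 9.4e-06·x − 1.46e-09 = 0.
x = (−Ka + √(Ka² + 4·Ka·C₀))/2 = 3.38 × 10^-5 M
pH = −log[H+] = −log(3.38 × 10^-5) = 4.47

pH = 4.47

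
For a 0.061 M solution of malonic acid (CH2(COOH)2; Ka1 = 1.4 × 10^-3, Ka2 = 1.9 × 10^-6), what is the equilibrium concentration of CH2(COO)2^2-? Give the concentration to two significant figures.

1.9 × 10^-6 M

First ionization gives [H+] ≈ [CH2(COOH)COO-] = 8.57 × 10^-3 M.
Second step: Ka2 = [H+][CH2(COO)2^2-]/[CH2(COOH)COO-] ≈ [CH2(COO)2^2-] (since [H+] ≈ [CH2(COOH)COO-]).
So [CH2(COO)2^2-] ≈ Ka2.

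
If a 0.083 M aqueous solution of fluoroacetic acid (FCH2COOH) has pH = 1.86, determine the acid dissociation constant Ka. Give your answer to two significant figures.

Ka = 2.8 × 10^-3

[H+] = 10^(-1.86) = 1.38 × 10^-2 M
At equilibrium [HA] = 0.083 − 1.38 × 10^-2 = 6.92 × 10^-2 M
Ka = [H+][A-]/[HA] = (1.38 × 10^-2)² / 6.92 × 10^-2 = 2.8 × 10^-3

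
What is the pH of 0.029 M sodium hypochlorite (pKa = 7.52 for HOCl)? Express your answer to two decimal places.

OCl- is the conjugate base of the weak acid HOCl.
Ka = 10^(−7.52) = 3.02 × 10^-8
Kb = Kw/Ka = 1.0×10^-14 / 3.02 × 10^-8 = 3.31 × 10^-7
Kb = [OH-]²/(0.029 − [OH-]) = 3.31 × 10^-7
Assume [OH-] ≪ 0.029: [OH-] ≈ √(3.31 × 10^-7 × 0.029) = 9.80 × 10^-5 M
([OH-]/C₀ = 0.34% < 5%, so the approximation holds.)
pOH = −log(9.80 × 10^-5) = 4.01; pH = 14.00 − 4.01 = 9.99

pH = 9.99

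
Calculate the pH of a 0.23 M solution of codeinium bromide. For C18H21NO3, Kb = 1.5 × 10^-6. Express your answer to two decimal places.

pH = 4.41

C18H22NO3+ is the conjugate acid of the weak base C18H21NO3.
Ka = Kw/Kb = 1.0×10^-14 / 1.5 × 10^-6 = 6.67 × 10^-9
Ka = x²/(0.23 − x) = 6.67 × 10^-9
Since Ka ≪ C₀, x ≈ √(Ka·C₀) = 3.92 × 10^-5 M.
pH = −log[H+] = −log(3.92 × 10^-5) = 4.41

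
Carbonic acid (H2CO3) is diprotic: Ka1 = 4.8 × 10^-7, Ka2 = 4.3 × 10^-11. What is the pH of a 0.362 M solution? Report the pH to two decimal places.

pH = 3.38

Since Ka1 ≫ Ka2, the first ionization dominates [H+].
Ka1 = x²/(0.362 − x) = 4.8 × 10^-7
x ≈ √(4.8 × 10^-7 × 0.362) = 4.17 × 10^-4 M
pH = −log(4.17 × 10^-4) = 3.38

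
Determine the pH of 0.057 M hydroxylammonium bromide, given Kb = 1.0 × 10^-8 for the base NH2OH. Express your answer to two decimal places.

NH3OH+ is the conjugate acid of the weak base NH2OH.
Ka = Kw/Kb = 1.0×10^-14 / 1.0 × 10^-8 = 1.00 × 10^-6
Let x = [H+] at equilibrium. Ka = x²/(0.057 − x).
Neglecting x in the denominator: x = √(1.00 × 10^-6 × 0.057) = 2.39 × 10^-4 M
(x/C₀ = 0.42% < 5%, so the approximation holds.)
pH = −log(2.39 × 10^-4) = 3.62

pH = 3.62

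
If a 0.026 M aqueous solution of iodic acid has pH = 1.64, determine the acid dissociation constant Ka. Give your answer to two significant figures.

Ka = 1.7 × 10^-1

[H+] = 10^(-1.64) = 2.29 × 10^-2 M
At equilibrium [HA] = 0.026 − 2.29 × 10^-2 = 3.10 × 10^-3 M
Ka = [H+][A-]/[HA] = (2.29 × 10^-2)² / 3.10 × 10^-3 = 1.7 × 10^-1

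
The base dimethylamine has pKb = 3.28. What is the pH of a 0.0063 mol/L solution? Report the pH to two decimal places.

(CH3)2NH + H2O ⇌ (CH3)2NH2+ + OH-
Kb = 10^(−3.28) = 5.25 × 10^-4
Kb = x²/(0.0063 − x) = 5.25 × 10^-4
The 5% rule fails; solving x² + Kb·x − Kb·C₀ = 0 exactly:
x = (−Kb + √(Kb² + 4·Kb·C₀))/2 = 1.57 × 10^-3 M
pOH = −log(1.57 × 10^-3) = 2.80; pH = 14.00 − 2.80 = 11.20

pH = 11.20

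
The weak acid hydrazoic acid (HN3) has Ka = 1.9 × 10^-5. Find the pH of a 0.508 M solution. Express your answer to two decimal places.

pH = 2.51

HN3 ⇌ N3- + H+
From the ICE table, Ka = [H+]²/(0.508 − [H+]) = 1.9 × 10^-5.
Neglecting [H+] in the denominator: [H+] = √(1.9 × 10^-5 × 0.508) = 3.11 × 10^-3 M
([H+]/C₀ = 0.61% < 5%, so the approximation holds.)
pH = −log(3.11 × 10^-3) = 2.51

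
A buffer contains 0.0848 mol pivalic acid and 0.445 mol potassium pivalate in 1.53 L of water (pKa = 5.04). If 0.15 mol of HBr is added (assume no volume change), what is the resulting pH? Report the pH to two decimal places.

pH = 5.14

After neutralization: n((CH3)3CCOOH) = 0.235 mol, n((CH3)3CCOO-) = 0.295 mol.
Henderson–Hasselbalch with mole ratio 0.295/0.235: pH = 5.04 + (+0.099)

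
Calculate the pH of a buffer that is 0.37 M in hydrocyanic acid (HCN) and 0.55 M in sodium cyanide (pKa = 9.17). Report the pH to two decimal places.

pH = 9.34

pH = pKa + log([A⁻]/[HA]) = 9.17 + log(0.55/0.37)
pH = 9.17 + (+0.172) = 9.34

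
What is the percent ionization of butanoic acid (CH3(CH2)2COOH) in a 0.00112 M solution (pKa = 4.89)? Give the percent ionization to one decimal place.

CH3(CH2)2COOH ⇌ CH3(CH2)2COO- + H+; let x = [H+] at equilibrium.
Ka = 10^(−4.89) = 1.29 × 10^-5
Solve x² + 1.29e-05x − 1.44e-08 = 0 → x = 1.14 × 10^-4 M
% ionization = x/C₀ × 100% = 1.14 × 10^-4/0.00112 × 100% = 10.2%

10.2%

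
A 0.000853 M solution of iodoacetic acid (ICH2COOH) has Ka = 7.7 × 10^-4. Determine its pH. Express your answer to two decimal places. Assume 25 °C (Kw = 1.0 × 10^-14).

pH = 3.29

ICH2COOH ⇌ ICH2COO- + H+
From the ICE table, Ka = x²/(0.000853 − x) = 7.7 × 10^-4.
x is not negligible relative to C₀; solve x² + 0.00077·x − 6.57e-07 = 0.
x = (−Ka + √(Ka² + 4·Ka·C₀))/2 = 5.12 × 10^-4 M
pH = −log(5.12 × 10^-4) = 3.29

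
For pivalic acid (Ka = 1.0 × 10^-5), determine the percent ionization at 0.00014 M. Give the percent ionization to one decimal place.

(CH3)3CCOOH ⇌ (CH3)3CCOO- + H+; let x = [H+] at equilibrium.
Solve x² + 1e-05x − 1.4e-09 = 0 → x = 3.27 × 10^-5 M
% ionization = x/C₀ × 100% = 3.27 × 10^-5/0.00014 × 100% = 23.4%

23.4%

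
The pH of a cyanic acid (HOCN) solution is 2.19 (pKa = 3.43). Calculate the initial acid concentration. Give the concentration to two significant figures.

[H+] = 10^(-2.19) = 6.46 × 10^-3 M = x
Ka = 10^(−3.43) = 3.72 × 10^-4
Ka = x²/(C₀ − x) ⇒ C₀ = x + x²/Ka
C₀ = 6.46 × 10^-3 + (6.46 × 10^-3)²/(3.72 × 10^-4) = 1.19 × 10^-1 M

C₀ = 1.2 × 10^-1 M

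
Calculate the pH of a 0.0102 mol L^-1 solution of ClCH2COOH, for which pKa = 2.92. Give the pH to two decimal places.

ClCH2COOH ⇌ ClCH2COO- + H+
Ka = 10^(−2.92) = 1.20 × 10^-3
From the ICE table, Ka = [H+]²/(0.0102 − [H+]) = 1.20 × 10^-3.
The 5% rule fails; solving [H+]² + Ka·[H+] − Ka·C₀ = 0 exactly:
[H+] = [−0.0012 + √(0.0012² + 4.9e-05)]/2 = 2.95 × 10^-3 M
pH = −log[H+] = −log(2.95 × 10^-3) = 2.53

pH = 2.53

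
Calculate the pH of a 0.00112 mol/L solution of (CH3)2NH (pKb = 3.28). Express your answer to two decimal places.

(CH3)2NH + H2O ⇌ (CH3)2NH2+ + OH-
Kb = 10^(−3.28) = 5.25 × 10^-4
Kb = [OH-]²/(0.00112 − [OH-]) = 5.25 × 10^-4
The 5% rule fails; solving [OH-]² + Kb·[OH-] − Kb·C₀ = 0 exactly:
[OH-] = (−Kb + √(Kb² + 4·Kb·C₀))/2 = 5.48 × 10^-4 M
pOH = −log(5.48 × 10^-4) = 3.26; pH = 14.00 − 3.26 = 10.74

pH = 10.74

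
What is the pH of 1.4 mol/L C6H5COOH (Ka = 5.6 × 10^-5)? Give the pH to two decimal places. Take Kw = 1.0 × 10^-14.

C6H5COOH ⇌ C6H5COO- + H+
Ka = [H+]²/(1.4 − [H+]) = 5.6 × 10^-5
Assume [H+] ≪ 1.4: [H+] ≈ √(5.6 × 10^-5 × 1.4) = 8.85 × 10^-3 M
pH = −log(8.85 × 10^-3) = 2.05

pH = 2.05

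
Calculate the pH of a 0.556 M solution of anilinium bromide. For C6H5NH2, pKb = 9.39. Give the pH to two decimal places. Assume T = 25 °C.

pH = 2.43

C6H5NH3+ is the conjugate acid of the weak base C6H5NH2.
Kb = 10^(−9.39) = 4.07 × 10^-10
Ka = Kw/Kb = 1.0×10^-14 / 4.07 × 10^-10 = 2.46 × 10^-5
Ka = [H+]²/(0.556 − [H+]) = 2.46 × 10^-5
Neglecting [H+] in the denominator: [H+] = √(2.46 × 10^-5 × 0.556) = 3.70 × 10^-3 M
Check: 0.67% ionized — well under 5%, approximation valid.
pH = −log[H+] = −log(3.70 × 10^-3) = 2.43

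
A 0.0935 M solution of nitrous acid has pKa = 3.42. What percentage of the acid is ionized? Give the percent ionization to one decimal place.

HNO2 ⇌ NO2- + H+; let x = [H+] at equilibrium.
Ka = 10^(−3.42) = 3.80 × 10^-4
Solve x² + 0.00038x − 3.55e-05 = 0 → x = 5.77 × 10^-3 M
% ionization = x/C₀ × 100% = 5.77 × 10^-3/0.0935 × 100% = 6.2%

6.2%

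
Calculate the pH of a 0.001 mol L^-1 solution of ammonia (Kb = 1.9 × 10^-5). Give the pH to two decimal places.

pH = 10.11

NH3 + H2O ⇌ NH4+ + OH-
From the ICE table, Kb = [OH-]²/(0.001 − [OH-]) = 1.9 × 10^-5.
The 5% rule fails; solving [OH-]² + Kb·[OH-] − Kb·C₀ = 0 exactly:
[OH-] = [−1.9e-05 + √(1.9e-05² + 7.6e-08)]/2 = 1.29 × 10^-4 M
pOH = 3.89, so pH = 14.00 − pOH = 10.11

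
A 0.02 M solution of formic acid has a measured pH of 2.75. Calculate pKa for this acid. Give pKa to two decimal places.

pKa = 3.76

[H+] = 10^(-2.75) = 1.78 × 10^-3 M
At equilibrium [HA] = 0.02 − 1.78 × 10^-3 = 1.82 × 10^-2 M
Ka = [H+][A-]/[HA] = (1.78 × 10^-3)² / 1.82 × 10^-2 = 1.74 × 10^-4
pKa = -log(1.74 × 10^-4) = 3.76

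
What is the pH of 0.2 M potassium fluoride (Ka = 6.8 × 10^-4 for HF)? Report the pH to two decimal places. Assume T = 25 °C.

F- is the conjugate base of the weak acid HF.
Kb = Kw/Ka = 1.0×10^-14 / 6.8 × 10^-4 = 1.47 × 10^-11
Let x = [OH-] at equilibrium. Kb = x²/(0.2 − x).
Assume x ≪ 0.2: x ≈ √(1.47 × 10^-11 × 0.2) = 1.71 × 10^-6 M
Check: 0.00086% ionized — well under 5%, approximation valid.
pOH = 5.77, so pH = 14.00 − pOH = 8.23

pH = 8.23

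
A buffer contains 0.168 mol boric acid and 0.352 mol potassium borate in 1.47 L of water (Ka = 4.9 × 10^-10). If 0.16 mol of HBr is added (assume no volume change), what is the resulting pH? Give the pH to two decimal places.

Added H+ converts B(OH)4- to B(OH)3: B(OH)3 → 0.328 mol, B(OH)4- → 0.192 mol.
pKa = −log(4.9 × 10^-10) = 9.310
pH = pKa + log([A⁻]/[HA]) = 9.310 + log(0.192/0.328) = 9.310 -0.233

pH = 9.08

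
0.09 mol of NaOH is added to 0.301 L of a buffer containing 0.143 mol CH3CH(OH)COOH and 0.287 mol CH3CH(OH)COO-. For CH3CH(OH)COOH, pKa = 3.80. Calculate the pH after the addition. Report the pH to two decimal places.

After neutralization: n(CH3CH(OH)COOH) = 0.053 mol, n(CH3CH(OH)COO-) = 0.377 mol.
pH = pKa + log([A⁻]/[HA]) = 3.80 + log(0.377/0.053) = 3.80 +0.852

pH = 4.65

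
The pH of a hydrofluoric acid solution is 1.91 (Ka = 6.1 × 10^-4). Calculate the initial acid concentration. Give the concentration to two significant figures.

C₀ = 2.6 × 10^-1 M

[H+] = 10^(-1.91) = 1.23 × 10^-2 M = x
Ka = x²/(C₀ − x) ⇒ C₀ = x + x²/Ka
C₀ = 1.23 × 10^-2 + (1.23 × 10^-2)²/(6.1 × 10^-4) = 2.60 × 10^-1 M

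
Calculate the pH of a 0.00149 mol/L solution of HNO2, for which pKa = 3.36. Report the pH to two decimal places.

HNO2 ⇌ NO2- + H+
Ka = 10^(−3.36) = 4.37 × 10^-4
Let x = [H+] at equilibrium. Ka = x²/(0.00149 − x).
Here C₀/Ka ≈ 3.41, so the small-x approximation fails. Use the quadratic:
x = [−0.000437 + √(0.000437² + 2.6e-06)]/2 = 6.17 × 10^-4 M
pH = −log(6.17 × 10^-4) = 3.21

pH = 3.21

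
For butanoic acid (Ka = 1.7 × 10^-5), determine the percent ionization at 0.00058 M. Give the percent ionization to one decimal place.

15.7%

CH3(CH2)2COOH ⇌ CH3(CH2)2COO- + H+; let x = [H+] at equilibrium.
Ka = x²/(C₀ − x); solving the quadratic gives x = 9.12 × 10^-5 M.
Fraction ionized = 9.12 × 10^-5 / 0.00058 = 0.1572 → 15.7%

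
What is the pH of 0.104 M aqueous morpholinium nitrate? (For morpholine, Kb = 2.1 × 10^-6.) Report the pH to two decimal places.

pH = 4.65

C4H8ONH2+ is the conjugate acid of the weak base C4H8ONH.
Ka = Kw/Kb = 1.0×10^-14 / 2.1 × 10^-6 = 4.76 × 10^-9
From the ICE table, Ka = [H+]²/(0.104 − [H+]) = 4.76 × 10^-9.
Assume [H+] ≪ 0.104: [H+] ≈ √(4.76 × 10^-9 × 0.104) = 2.22 × 10^-5 M
pH = −log(2.22 × 10^-5) = 4.65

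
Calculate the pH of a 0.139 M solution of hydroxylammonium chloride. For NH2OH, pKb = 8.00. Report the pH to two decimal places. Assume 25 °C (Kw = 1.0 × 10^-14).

NH3OH+ is the conjugate acid of the weak base NH2OH.
Kb = 10^(−8.00) = 1.00 × 10^-8
Ka = Kw/Kb = 1.0×10^-14 / 1.00 × 10^-8 = 1.00 × 10^-6
From the ICE table, Ka = x²/(0.139 − x) = 1.00 × 10^-6.
Since Ka ≪ C₀, x ≈ √(Ka·C₀) = 3.73 × 10^-4 M.
(x/C₀ = 0.27% < 5%, so the approximation holds.)
pH = −log(3.73 × 10^-4) = 3.43

pH = 3.43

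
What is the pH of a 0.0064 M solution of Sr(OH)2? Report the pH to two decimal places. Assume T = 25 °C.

Sr(OH)2 is a strong base (each formula unit releases 2 OH-); [OH-] = 0.0128 M.
pOH = -log(0.0128) = 1.89
pH = 14.00 - 1.89 = 12.11

pH = 12.11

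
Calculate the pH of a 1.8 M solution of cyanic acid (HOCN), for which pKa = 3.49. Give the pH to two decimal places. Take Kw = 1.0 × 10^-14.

HOCN ⇌ OCN- + H+
Ka = 10^(−3.49) = 3.24 × 10^-4
From the ICE table, Ka = [H+]²/(1.8 − [H+]) = 3.24 × 10^-4.
Since Ka ≪ C₀, [H+] ≈ √(Ka·C₀) = 2.41 × 10^-2 M.
pH = −log[H+] = −log(2.41 × 10^-2) = 1.62

pH = 1.62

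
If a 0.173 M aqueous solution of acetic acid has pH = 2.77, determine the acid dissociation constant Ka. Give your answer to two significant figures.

[H+] = 10^(-2.77) = 1.70 × 10^-3 M
At equilibrium [HA] = 0.173 − 1.70 × 10^-3 = 1.71 × 10^-1 M
Ka = [H+][A-]/[HA] = (1.70 × 10^-3)² / 1.71 × 10^-1 = 1.7 × 10^-5

Ka = 1.7 × 10^-5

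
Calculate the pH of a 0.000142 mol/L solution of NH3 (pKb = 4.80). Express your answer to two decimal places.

pH = 9.60

NH3 + H2O ⇌ NH4+ + OH-
Kb = 10^(−4.80) = 1.58 × 10^-5
Kb = [OH-]²/(0.000142 − [OH-]) = 1.58 × 10^-5
Here C₀/Kb ≈ 8.99, so the small-[OH-] approximation fails. Use the quadratic:
[OH-] = (−Kb + √(Kb² + 4·Kb·C₀))/2 = 4.01 × 10^-5 M
pOH = 4.40, so pH = 14.00 − pOH = 9.60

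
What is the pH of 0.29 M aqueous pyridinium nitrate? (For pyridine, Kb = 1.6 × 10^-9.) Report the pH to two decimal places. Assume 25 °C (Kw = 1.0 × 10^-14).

pH = 2.87

C5H5NH+ is the conjugate acid of the weak base C5H5N.
Ka = Kw/Kb = 1.0×10^-14 / 1.6 × 10^-9 = 6.25 × 10^-6
From the ICE table, Ka = [H+]²/(0.29 − [H+]) = 6.25 × 10^-6.
Since Ka ≪ C₀, [H+] ≈ √(Ka·C₀) = 1.35 × 10^-3 M.
pH = −log[H+] = −log(1.35 × 10^-3) = 2.87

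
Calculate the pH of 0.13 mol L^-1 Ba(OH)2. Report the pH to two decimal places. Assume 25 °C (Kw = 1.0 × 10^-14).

pH = 13.41

Ba(OH)2 is a strong base (each formula unit releases 2 OH-); [OH-] = 0.26 M.
pOH = -log(0.26) = 0.59
pH = 14.00 - 0.59 = 13.41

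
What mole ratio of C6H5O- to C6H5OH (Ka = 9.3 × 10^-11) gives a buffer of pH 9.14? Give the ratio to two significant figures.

pKa = -log(9.3 × 10^-11) = 10.032
pH = pKa + log(r) ⇒ log(r) = 9.14 − 10.032 = -0.892
r = [C6H5O-]/[C6H5OH] = 10^(-0.892) = 0.128

ratio = 0.13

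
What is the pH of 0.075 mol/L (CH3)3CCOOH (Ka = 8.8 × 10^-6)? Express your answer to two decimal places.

(CH3)3CCOOH ⇌ (CH3)3CCOO- + H+
From the ICE table, Ka = [H+]²/(0.075 − [H+]) = 8.8 × 10^-6.
Since Ka ≪ C₀, [H+] ≈ √(Ka·C₀) = 8.12 × 10^-4 M.
Check: 1.1% ionized — well under 5%, approximation valid.
pH = −log[H+] = −log(8.12 × 10^-4) = 3.09

pH = 3.09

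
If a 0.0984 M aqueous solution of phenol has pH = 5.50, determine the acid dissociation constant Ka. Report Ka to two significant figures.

Ka = 1.0 × 10^-10

[H+] = 10^(-5.50) = 3.16 × 10^-6 M
At equilibrium [HA] = 0.0984 − 3.16 × 10^-6 = 9.84 × 10^-2 M
Ka = [H+][A-]/[HA] = (3.16 × 10^-6)² / 9.84 × 10^-2 = 1.0 × 10^-10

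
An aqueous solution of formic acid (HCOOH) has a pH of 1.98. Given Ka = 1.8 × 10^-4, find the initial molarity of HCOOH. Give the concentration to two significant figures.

C₀ = 6.2 × 10^-1 M

[H+] = 10^(-1.98) = 1.05 × 10^-2 M = x
Ka = x²/(C₀ − x) ⇒ C₀ = x + x²/Ka
C₀ = 1.05 × 10^-2 + (1.05 × 10^-2)²/(1.8 × 10^-4) = 6.23 × 10^-1 M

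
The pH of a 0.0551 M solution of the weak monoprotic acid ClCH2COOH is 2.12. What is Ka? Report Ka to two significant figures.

Ka = 1.2 × 10^-3

[H+] = 10^(-2.12) = 7.59 × 10^-3 M
At equilibrium [HA] = 0.0551 − 7.59 × 10^-3 = 4.75 × 10^-2 M
Ka = [H+][A-]/[HA] = (7.59 × 10^-3)² / 4.75 × 10^-2 = 1.2 × 10^-3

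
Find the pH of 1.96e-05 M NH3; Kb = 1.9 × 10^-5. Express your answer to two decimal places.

pH = 9.08

NH3 + H2O ⇌ NH4+ + OH-
Kb = [OH-]²/(1.96e-05 − [OH-]) = 1.9 × 10^-5
[OH-] is not negligible relative to C₀; solve [OH-]² + 1.9e-05·[OH-] − 3.72e-10 = 0.
[OH-] = (−Kb + √(Kb² + 4·Kb·C₀))/2 = 1.20 × 10^-5 M
pOH = 4.92, so pH = 14.00 − pOH = 9.08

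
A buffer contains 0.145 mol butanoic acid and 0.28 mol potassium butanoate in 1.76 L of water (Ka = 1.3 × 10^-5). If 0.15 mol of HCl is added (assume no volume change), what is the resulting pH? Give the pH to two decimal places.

pH = 4.53

After neutralization: n(CH3(CH2)2COOH) = 0.295 mol, n(CH3(CH2)2COO-) = 0.13 mol.
pKa = −log(1.3 × 10^-5) = 4.886
pH = pKa + log(n_CH3(CH2)2COO-/n_CH3(CH2)2COOH) = 4.886 + log(0.13/0.295) = 4.886 + (-0.356)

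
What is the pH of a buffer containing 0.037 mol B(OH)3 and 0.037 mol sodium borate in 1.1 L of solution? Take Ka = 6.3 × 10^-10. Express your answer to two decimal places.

pH = 9.20

pKa = −log(6.3 × 10^-10) = 9.201
Henderson–Hasselbalch: pH = pKa + log([B(OH)4-]/[B(OH)3]) = 9.201 + log(0.037/0.037)
pH = 9.201 + (+0.000) = 9.20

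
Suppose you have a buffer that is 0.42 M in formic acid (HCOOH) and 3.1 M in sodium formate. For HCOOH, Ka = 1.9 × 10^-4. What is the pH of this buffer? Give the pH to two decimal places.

pH = 4.59

pKa = −log(1.9 × 10^-4) = 3.721
Henderson–Hasselbalch: pH = pKa + log([HCOO-]/[HCOOH]) = 3.721 + log(3.1/0.42)
pH = 3.721 + (+0.868) = 4.59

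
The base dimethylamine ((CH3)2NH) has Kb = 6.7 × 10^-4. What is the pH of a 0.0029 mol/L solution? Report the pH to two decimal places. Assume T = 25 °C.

(CH3)2NH + H2O ⇌ (CH3)2NH2+ + OH-
From the ICE table, Kb = x²/(0.0029 − x) = 6.7 × 10^-4.
x is not negligible relative to C₀; solve x² + 0.00067·x − 1.94e-06 = 0.
x = [−0.00067 + √(0.00067² + 7.77e-06)]/2 = 1.10 × 10^-3 M
pOH = 2.96, so pH = 14.00 − pOH = 11.04

pH = 11.04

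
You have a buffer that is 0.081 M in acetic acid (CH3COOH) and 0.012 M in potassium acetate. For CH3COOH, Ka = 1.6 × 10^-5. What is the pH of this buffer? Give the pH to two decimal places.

pKa = −log(1.6 × 10^-5) = 4.796
Using pH = pKa + log([base]/[acid]) with [base]/[acid] = 0.012/0.081:
pH = 4.796 + (-0.829) = 3.97

pH = 3.97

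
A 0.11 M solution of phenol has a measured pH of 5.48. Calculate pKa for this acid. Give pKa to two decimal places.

pKa = 10.00

[H+] = 10^(-5.48) = 3.31 × 10^-6 M
At equilibrium [HA] = 0.11 − 3.31 × 10^-6 = 1.10 × 10^-1 M
Ka = [H+][A-]/[HA] = (3.31 × 10^-6)² / 1.10 × 10^-1 = 9.96 × 10^-11
pKa = -log(9.96 × 10^-11) = 10.00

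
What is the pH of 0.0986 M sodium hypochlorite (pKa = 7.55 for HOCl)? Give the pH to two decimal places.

pH = 10.27

OCl- is the conjugate base of the weak acid HOCl.
Ka = 10^(−7.55) = 2.82 × 10^-8
Kb = Kw/Ka = 1.0×10^-14 / 2.82 × 10^-8 = 3.55 × 10^-7
Kb = x²/(0.0986 − x) = 3.55 × 10^-7
Neglecting x in the denominator: x = √(3.55 × 10^-7 × 0.0986) = 1.87 × 10^-4 M
pOH = 3.73, so pH = 14.00 − pOH = 10.27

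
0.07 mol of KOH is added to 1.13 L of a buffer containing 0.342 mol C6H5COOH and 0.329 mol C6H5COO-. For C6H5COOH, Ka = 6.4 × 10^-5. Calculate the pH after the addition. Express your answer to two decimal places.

pH = 4.36

OH- converts C6H5COOH to C6H5COO-: C6H5COOH → 0.272 mol, C6H5COO- → 0.399 mol.
pKa = −log(6.4 × 10^-5) = 4.194
pH = pKa + log([A⁻]/[HA]) = 4.194 + log(0.399/0.272) = 4.194 +0.166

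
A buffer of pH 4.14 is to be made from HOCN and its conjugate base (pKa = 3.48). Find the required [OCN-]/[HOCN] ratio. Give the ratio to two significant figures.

ratio = 4.6

pH = pKa + log(r) ⇒ log(r) = 4.14 − 3.48 = +0.66
r = [OCN-]/[HOCN] = 10^(+0.66) = 4.57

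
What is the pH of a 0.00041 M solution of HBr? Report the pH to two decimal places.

pH = 3.39

HBr is a strong acid and dissociates completely, so [H+] = 0.00041 M.
pH = -log(0.00041) = 3.39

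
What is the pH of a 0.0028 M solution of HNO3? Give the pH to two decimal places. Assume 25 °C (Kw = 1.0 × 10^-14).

HNO3 is a strong acid and dissociates completely, so [H+] = 0.0028 M.
pH = -log(0.0028) = 2.55

pH = 2.55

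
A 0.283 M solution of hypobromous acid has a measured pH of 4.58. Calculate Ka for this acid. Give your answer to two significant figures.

Ka = 2.4 × 10^-9

[H+] = 10^(-4.58) = 2.63 × 10^-5 M
At equilibrium [HA] = 0.283 − 2.63 × 10^-5 = 2.83 × 10^-1 M
Ka = [H+][A-]/[HA] = (2.63 × 10^-5)² / 2.83 × 10^-1 = 2.4 × 10^-9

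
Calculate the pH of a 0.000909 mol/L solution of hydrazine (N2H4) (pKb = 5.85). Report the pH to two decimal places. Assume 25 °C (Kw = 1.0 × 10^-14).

N2H4 + H2O ⇌ N2H5+ + OH-
Kb = 10^(−5.85) = 1.41 × 10^-6
Kb = x²/(0.000909 − x) = 1.41 × 10^-6
Assume x ≪ 0.000909: x ≈ √(1.41 × 10^-6 × 0.000909) = 3.58 × 10^-5 M
(x/C₀ = 3.9% < 5%, so the approximation holds.)
pOH = −log(3.58 × 10^-5) = 4.45; pH = 14.00 − 4.45 = 9.55

pH = 9.55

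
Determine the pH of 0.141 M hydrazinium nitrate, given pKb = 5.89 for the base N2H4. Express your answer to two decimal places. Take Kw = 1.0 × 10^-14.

pH = 4.48

N2H5+ is the conjugate acid of the weak base N2H4.
Kb = 10^(−5.89) = 1.29 × 10^-6
Ka = Kw/Kb = 1.0×10^-14 / 1.29 × 10^-6 = 7.75 × 10^-9
From the ICE table, Ka = x²/(0.141 − x) = 7.75 × 10^-9.
Assume x ≪ 0.141: x ≈ √(7.75 × 10^-9 × 0.141) = 3.31 × 10^-5 M
pH = −log[H+] = −log(3.31 × 10^-5) = 4.48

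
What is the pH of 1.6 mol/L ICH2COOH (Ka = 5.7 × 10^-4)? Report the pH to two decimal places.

ICH2COOH ⇌ ICH2COO- + H+
Ka = [H+]²/(1.6 − [H+]) = 5.7 × 10^-4
Assume [H+] ≪ 1.6: [H+] ≈ √(5.7 × 10^-4 × 1.6) = 3.02 × 10^-2 M
Check: 1.9% ionized — well under 5%, approximation valid.
pH = −log(3.02 × 10^-2) = 1.52

pH = 1.52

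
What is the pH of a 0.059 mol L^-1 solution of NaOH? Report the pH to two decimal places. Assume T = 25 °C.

NaOH is a strong base; [OH-] = 0.059 M.
pOH = -log(0.059) = 1.23
pH = 14.00 - 1.23 = 12.77

pH = 12.77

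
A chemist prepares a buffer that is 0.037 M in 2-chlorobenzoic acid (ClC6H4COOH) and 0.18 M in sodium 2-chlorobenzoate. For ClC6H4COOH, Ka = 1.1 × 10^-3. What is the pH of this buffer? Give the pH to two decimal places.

pH = 3.65

pKa = −log(1.1 × 10^-3) = 2.959
pH = pKa + log([A⁻]/[HA]) = 2.959 + log(0.18/0.037)
pH = 2.959 + (+0.687) = 3.65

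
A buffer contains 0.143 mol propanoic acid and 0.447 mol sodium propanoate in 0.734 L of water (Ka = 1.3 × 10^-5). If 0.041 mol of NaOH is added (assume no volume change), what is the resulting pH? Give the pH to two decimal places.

pH = 5.57

After neutralization: n(CH3CH2COOH) = 0.102 mol, n(CH3CH2COO-) = 0.488 mol.
pKa = −log(1.3 × 10^-5) = 4.886
Henderson–Hasselbalch with mole ratio 0.488/0.102: pH = 4.886 + (+0.680)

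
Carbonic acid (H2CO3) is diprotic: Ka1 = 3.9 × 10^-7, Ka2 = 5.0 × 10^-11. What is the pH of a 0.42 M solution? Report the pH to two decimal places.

pH = 3.39

Ka1 ≫ Ka2, so treat the first dissociation as the only significant source of H+.
Ka1 = x²/(0.42 − x) = 3.9 × 10^-7
x ≈ √(3.9 × 10^-7 × 0.42) = 4.05 × 10^-4 M
pH = −log(4.05 × 10^-4) = 3.39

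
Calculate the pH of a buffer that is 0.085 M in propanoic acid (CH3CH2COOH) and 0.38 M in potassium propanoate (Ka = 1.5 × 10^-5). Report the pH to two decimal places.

pKa = −log(1.5 × 10^-5) = 4.824
pH = pKa + log([A⁻]/[HA]) = 4.824 + log(0.38/0.085)
pH = 4.824 + (+0.650) = 5.47

pH = 5.47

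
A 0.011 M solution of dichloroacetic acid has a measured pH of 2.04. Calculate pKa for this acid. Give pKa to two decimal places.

[H+] = 10^(-2.04) = 9.12 × 10^-3 M
At equilibrium [HA] = 0.011 − 9.12 × 10^-3 = 1.88 × 10^-3 M
Ka = [H+][A-]/[HA] = (9.12 × 10^-3)² / 1.88 × 10^-3 = 4.42 × 10^-2
pKa = -log(4.42 × 10^-2) = 1.35

pKa = 1.35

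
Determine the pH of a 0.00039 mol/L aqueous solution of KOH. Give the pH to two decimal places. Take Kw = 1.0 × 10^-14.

pH = 10.59

KOH is a strong base; [OH-] = 0.00039 M.
pOH = -log(0.00039) = 3.41
pH = 14.00 - 3.41 = 10.59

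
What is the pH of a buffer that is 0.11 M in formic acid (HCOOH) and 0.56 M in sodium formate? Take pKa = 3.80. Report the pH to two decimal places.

pH = pKa + log([A⁻]/[HA]) = 3.80 + log(0.56/0.11)
pH = 3.80 + (+0.707) = 4.51

pH = 4.51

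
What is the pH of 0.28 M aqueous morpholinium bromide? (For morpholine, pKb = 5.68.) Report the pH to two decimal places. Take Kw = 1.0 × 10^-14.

C4H8ONH2+ is the conjugate acid of the weak base C4H8ONH.
Kb = 10^(−5.68) = 2.09 × 10^-6
Ka = Kw/Kb = 1.0×10^-14 / 2.09 × 10^-6 = 4.78 × 10^-9
Let x = [H+] at equilibrium. Ka = x²/(0.28 − x).
Since Ka ≪ C₀, x ≈ √(Ka·C₀) = 3.66 × 10^-5 M.
pH = −log(3.66 × 10^-5) = 4.44

pH = 4.44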